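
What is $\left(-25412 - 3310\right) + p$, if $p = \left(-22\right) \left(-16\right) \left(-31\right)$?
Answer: $-39634$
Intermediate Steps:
$p = -10912$ ($p = 352 \left(-31\right) = -10912$)
$\left(-25412 - 3310\right) + p = \left(-25412 - 3310\right) - 10912 = -28722 - 10912 = -39634$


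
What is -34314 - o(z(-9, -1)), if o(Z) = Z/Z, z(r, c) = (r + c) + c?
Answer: -34315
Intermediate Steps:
z(r, c) = r + 2*c (z(r, c) = (c + r) + c = r + 2*c)
o(Z) = 1
-34314 - o(z(-9, -1)) = -34314 - 1*1 = -34314 - 1 = -34315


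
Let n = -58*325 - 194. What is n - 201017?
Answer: -220061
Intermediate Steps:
n = -19044 (n = -18850 - 194 = -19044)
n - 201017 = -19044 - 201017 = -220061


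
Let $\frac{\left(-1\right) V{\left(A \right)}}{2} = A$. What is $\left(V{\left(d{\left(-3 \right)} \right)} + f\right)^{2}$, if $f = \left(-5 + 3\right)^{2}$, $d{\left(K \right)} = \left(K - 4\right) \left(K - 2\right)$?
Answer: $4356$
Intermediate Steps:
$d{\left(K \right)} = \left(-4 + K\right) \left(-2 + K\right)$
$V{\left(A \right)} = - 2 A$
$f = 4$ ($f = \left(-2\right)^{2} = 4$)
$\left(V{\left(d{\left(-3 \right)} \right)} + f\right)^{2} = \left(- 2 \left(8 + \left(-3\right)^{2} - -18\right) + 4\right)^{2} = \left(- 2 \left(8 + 9 + 18\right) + 4\right)^{2} = \left(\left(-2\right) 35 + 4\right)^{2} = \left(-70 + 4\right)^{2} = \left(-66\right)^{2} = 4356$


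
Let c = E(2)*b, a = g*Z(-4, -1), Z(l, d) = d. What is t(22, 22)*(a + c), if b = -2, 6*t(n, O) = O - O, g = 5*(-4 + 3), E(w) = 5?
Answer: 0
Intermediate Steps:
g = -5 (g = 5*(-1) = -5)
t(n, O) = 0 (t(n, O) = (O - O)/6 = (⅙)*0 = 0)
a = 5 (a = -5*(-1) = 5)
c = -10 (c = 5*(-2) = -10)
t(22, 22)*(a + c) = 0*(5 - 10) = 0*(-5) = 0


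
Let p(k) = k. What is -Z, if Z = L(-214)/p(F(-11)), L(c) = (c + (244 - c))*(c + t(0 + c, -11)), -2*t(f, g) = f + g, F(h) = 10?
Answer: 12383/5 ≈ 2476.6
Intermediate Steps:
t(f, g) = -f/2 - g/2 (t(f, g) = -(f + g)/2 = -f/2 - g/2)
L(c) = 1342 + 122*c (L(c) = (c + (244 - c))*(c + (-(0 + c)/2 - ½*(-11))) = 244*(c + (-c/2 + 11/2)) = 244*(c + (11/2 - c/2)) = 244*(11/2 + c/2) = 1342 + 122*c)
Z = -12383/5 (Z = (1342 + 122*(-214))/10 = (1342 - 26108)*(⅒) = -24766*⅒ = -12383/5 ≈ -2476.6)
-Z = -1*(-12383/5) = 12383/5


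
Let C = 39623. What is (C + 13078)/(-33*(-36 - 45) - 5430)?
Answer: -17567/919 ≈ -19.115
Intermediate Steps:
(C + 13078)/(-33*(-36 - 45) - 5430) = (39623 + 13078)/(-33*(-36 - 45) - 5430) = 52701/(-33*(-81) - 5430) = 52701/(2673 - 5430) = 52701/(-2757) = 52701*(-1/2757) = -17567/919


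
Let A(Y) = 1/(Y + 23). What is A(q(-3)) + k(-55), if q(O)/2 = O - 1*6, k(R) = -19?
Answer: -94/5 ≈ -18.800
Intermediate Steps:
q(O) = -12 + 2*O (q(O) = 2*(O - 1*6) = 2*(O - 6) = 2*(-6 + O) = -12 + 2*O)
A(Y) = 1/(23 + Y)
A(q(-3)) + k(-55) = 1/(23 + (-12 + 2*(-3))) - 19 = 1/(23 + (-12 - 6)) - 19 = 1/(23 - 18) - 19 = 1/5 - 19 = ⅕ - 19 = -94/5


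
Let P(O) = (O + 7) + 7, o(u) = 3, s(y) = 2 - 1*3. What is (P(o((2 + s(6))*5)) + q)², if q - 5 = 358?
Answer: 144400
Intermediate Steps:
s(y) = -1 (s(y) = 2 - 3 = -1)
q = 363 (q = 5 + 358 = 363)
P(O) = 14 + O (P(O) = (7 + O) + 7 = 14 + O)
(P(o((2 + s(6))*5)) + q)² = ((14 + 3) + 363)² = (17 + 363)² = 380² = 144400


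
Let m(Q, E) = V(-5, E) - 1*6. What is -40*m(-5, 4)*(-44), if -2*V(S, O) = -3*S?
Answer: -23760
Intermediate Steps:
V(S, O) = 3*S/2 (V(S, O) = -(-3)*S/2 = 3*S/2)
m(Q, E) = -27/2 (m(Q, E) = (3/2)*(-5) - 1*6 = -15/2 - 6 = -27/2)
-40*m(-5, 4)*(-44) = -40*(-27/2)*(-44) = 540*(-44) = -23760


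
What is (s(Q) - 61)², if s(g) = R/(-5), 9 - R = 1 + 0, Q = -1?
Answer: 97969/25 ≈ 3918.8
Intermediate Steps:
R = 8 (R = 9 - (1 + 0) = 9 - 1*1 = 9 - 1 = 8)
s(g) = -8/5 (s(g) = 8/(-5) = 8*(-⅕) = -8/5)
(s(Q) - 61)² = (-8/5 - 61)² = (-313/5)² = 97969/25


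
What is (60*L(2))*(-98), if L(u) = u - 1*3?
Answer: 5880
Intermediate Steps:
L(u) = -3 + u (L(u) = u - 3 = -3 + u)
(60*L(2))*(-98) = (60*(-3 + 2))*(-98) = (60*(-1))*(-98) = -60*(-98) = 5880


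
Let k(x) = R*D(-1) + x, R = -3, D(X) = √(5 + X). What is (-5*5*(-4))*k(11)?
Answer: 500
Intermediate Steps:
k(x) = -6 + x (k(x) = -3*√(5 - 1) + x = -3*√4 + x = -3*2 + x = -6 + x)
(-5*5*(-4))*k(11) = (-5*5*(-4))*(-6 + 11) = -25*(-4)*5 = 100*5 = 500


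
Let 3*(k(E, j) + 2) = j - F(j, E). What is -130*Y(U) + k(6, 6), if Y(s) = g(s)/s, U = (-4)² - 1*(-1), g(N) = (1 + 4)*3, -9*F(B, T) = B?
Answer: -17516/153 ≈ -114.48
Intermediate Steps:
F(B, T) = -B/9
g(N) = 15 (g(N) = 5*3 = 15)
U = 17 (U = 16 + 1 = 17)
Y(s) = 15/s
k(E, j) = -2 + 10*j/27 (k(E, j) = -2 + (j - (-1)*j/9)/3 = -2 + (j + j/9)/3 = -2 + (10*j/9)/3 = -2 + 10*j/27)
-130*Y(U) + k(6, 6) = -1950/17 + (-2 + (10/27)*6) = -1950/17 + (-2 + 20/9) = -130*15/17 + 2/9 = -1950/17 + 2/9 = -17516/153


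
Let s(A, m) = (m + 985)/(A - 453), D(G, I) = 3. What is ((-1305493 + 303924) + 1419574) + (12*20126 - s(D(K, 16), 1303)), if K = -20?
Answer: 148392469/225 ≈ 6.5952e+5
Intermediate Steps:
s(A, m) = (985 + m)/(-453 + A)
((-1305493 + 303924) + 1419574) + (12*20126 - s(D(K, 16), 1303)) = ((-1305493 + 303924) + 1419574) + (12*20126 - (985 + 1303)/(-453 + 3)) = (-1001569 + 1419574) + (241512 - 2288/(-450)) = 418005 + (241512 - (-1)*2288/450) = 418005 + (241512 - 1*(-1144/225)) = 418005 + (241512 + 1144/225) = 418005 + 54341344/225 = 148392469/225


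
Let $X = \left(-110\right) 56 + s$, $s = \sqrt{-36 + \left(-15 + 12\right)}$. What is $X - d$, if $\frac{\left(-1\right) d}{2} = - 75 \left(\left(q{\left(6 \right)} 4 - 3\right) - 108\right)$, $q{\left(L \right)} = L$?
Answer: $6890 + i \sqrt{39} \approx 6890.0 + 6.245 i$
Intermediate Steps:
$s = i \sqrt{39}$ ($s = \sqrt{-36 - 3} = \sqrt{-39} = i \sqrt{39} \approx 6.245 i$)
$X = -6160 + i \sqrt{39}$ ($X = \left(-110\right) 56 + i \sqrt{39} = -6160 + i \sqrt{39} \approx -6160.0 + 6.245 i$)
$d = -13050$ ($d = - 2 \left(- 75 \left(\left(6 \cdot 4 - 3\right) - 108\right)\right) = - 2 \left(- 75 \left(\left(24 - 3\right) - 108\right)\right) = - 2 \left(- 75 \left(21 - 108\right)\right) = - 2 \left(\left(-75\right) \left(-87\right)\right) = \left(-2\right) 6525 = -13050$)
$X - d = \left(-6160 + i \sqrt{39}\right) - -13050 = \left(-6160 + i \sqrt{39}\right) + 13050 = 6890 + i \sqrt{39}$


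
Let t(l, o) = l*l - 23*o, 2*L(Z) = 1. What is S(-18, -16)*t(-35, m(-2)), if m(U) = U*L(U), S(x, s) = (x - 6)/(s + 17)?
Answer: -29952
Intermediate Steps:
L(Z) = ½ (L(Z) = (½)*1 = ½)
S(x, s) = (-6 + x)/(17 + s)
m(U) = U/2 (m(U) = U*(½) = U/2)
t(l, o) = l² - 23*o
S(-18, -16)*t(-35, m(-2)) = ((-6 - 18)/(17 - 16))*((-35)² - 23*(-2)/2) = (-24/1)*(1225 - 23*(-1)) = (1*(-24))*(1225 + 23) = -24*1248 = -29952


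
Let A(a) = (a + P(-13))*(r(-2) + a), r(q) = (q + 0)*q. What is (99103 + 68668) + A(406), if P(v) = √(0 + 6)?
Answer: 334231 + 410*√6 ≈ 3.3524e+5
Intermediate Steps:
P(v) = √6
r(q) = q² (r(q) = q*q = q²)
A(a) = (4 + a)*(a + √6) (A(a) = (a + √6)*((-2)² + a) = (a + √6)*(4 + a) = (4 + a)*(a + √6))
(99103 + 68668) + A(406) = (99103 + 68668) + (406² + 4*406 + 4*√6 + 406*√6) = 167771 + (164836 + 1624 + 4*√6 + 406*√6) = 167771 + (166460 + 410*√6) = 334231 + 410*√6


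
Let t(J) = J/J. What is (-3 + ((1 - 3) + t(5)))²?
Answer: 16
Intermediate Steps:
t(J) = 1
(-3 + ((1 - 3) + t(5)))² = (-3 + ((1 - 3) + 1))² = (-3 + (-2 + 1))² = (-3 - 1)² = (-4)² = 16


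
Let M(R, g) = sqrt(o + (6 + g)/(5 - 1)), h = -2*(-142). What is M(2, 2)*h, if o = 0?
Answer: 284*sqrt(2) ≈ 401.64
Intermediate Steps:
h = 284
M(R, g) = sqrt(3/2 + g/4) (M(R, g) = sqrt(0 + (6 + g)/(5 - 1)) = sqrt(0 + (6 + g)/4) = sqrt(0 + (6 + g)*(1/4)) = sqrt(0 + (3/2 + g/4)) = sqrt(3/2 + g/4))
M(2, 2)*h = (sqrt(6 + 2)/2)*284 = (sqrt(8)/2)*284 = ((2*sqrt(2))/2)*284 = sqrt(2)*284 = 284*sqrt(2)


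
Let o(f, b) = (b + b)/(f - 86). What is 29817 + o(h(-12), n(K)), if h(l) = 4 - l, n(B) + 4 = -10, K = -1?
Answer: 149087/5 ≈ 29817.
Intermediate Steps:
n(B) = -14 (n(B) = -4 - 10 = -14)
o(f, b) = 2*b/(-86 + f) (o(f, b) = (2*b)/(-86 + f) = 2*b/(-86 + f))
29817 + o(h(-12), n(K)) = 29817 + 2*(-14)/(-86 + (4 - 1*(-12))) = 29817 + 2*(-14)/(-86 + (4 + 12)) = 29817 + 2*(-14)/(-86 + 16) = 29817 + 2*(-14)/(-70) = 29817 + 2*(-14)*(-1/70) = 29817 + ⅖ = 149087/5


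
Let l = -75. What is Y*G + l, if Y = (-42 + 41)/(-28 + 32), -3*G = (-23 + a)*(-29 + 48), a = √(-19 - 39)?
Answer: -1337/12 + 19*I*√58/12 ≈ -111.42 + 12.058*I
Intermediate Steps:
a = I*√58 (a = √(-58) = I*√58 ≈ 7.6158*I)
G = 437/3 - 19*I*√58/3 (G = -(-23 + I*√58)*(-29 + 48)/3 = -(-23 + I*√58)*19/3 = -(-437 + 19*I*√58)/3 = 437/3 - 19*I*√58/3 ≈ 145.67 - 48.233*I)
Y = -¼ (Y = -1/4 = -1*¼ = -¼ ≈ -0.25000)
Y*G + l = -(437/3 - 19*I*√58/3)/4 - 75 = (-437/12 + 19*I*√58/12) - 75 = -1337/12 + 19*I*√58/12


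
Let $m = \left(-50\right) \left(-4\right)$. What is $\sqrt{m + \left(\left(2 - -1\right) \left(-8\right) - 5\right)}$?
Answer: $3 \sqrt{19} \approx 13.077$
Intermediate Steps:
$m = 200$
$\sqrt{m + \left(\left(2 - -1\right) \left(-8\right) - 5\right)} = \sqrt{200 + \left(\left(2 - -1\right) \left(-8\right) - 5\right)} = \sqrt{200 + \left(\left(2 + 1\right) \left(-8\right) - 5\right)} = \sqrt{200 + \left(3 \left(-8\right) - 5\right)} = \sqrt{200 - 29} = \sqrt{171} = 3 \sqrt{19}$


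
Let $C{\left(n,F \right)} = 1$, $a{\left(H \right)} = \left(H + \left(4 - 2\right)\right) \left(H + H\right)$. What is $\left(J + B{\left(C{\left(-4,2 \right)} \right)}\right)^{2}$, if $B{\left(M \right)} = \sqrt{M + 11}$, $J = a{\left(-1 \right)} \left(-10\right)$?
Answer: $412 + 80 \sqrt{3} \approx 550.56$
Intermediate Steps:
$a{\left(H \right)} = 2 H \left(2 + H\right)$ ($a{\left(H \right)} = \left(H + 2\right) 2 H = \left(2 + H\right) 2 H = 2 H \left(2 + H\right)$)
$J = 20$ ($J = 2 \left(-1\right) \left(2 - 1\right) \left(-10\right) = 2 \left(-1\right) 1 \left(-10\right) = \left(-2\right) \left(-10\right) = 20$)
$B{\left(M \right)} = \sqrt{11 + M}$
$\left(J + B{\left(C{\left(-4,2 \right)} \right)}\right)^{2} = \left(20 + \sqrt{11 + 1}\right)^{2} = \left(20 + \sqrt{12}\right)^{2} = \left(20 + 2 \sqrt{3}\right)^{2}$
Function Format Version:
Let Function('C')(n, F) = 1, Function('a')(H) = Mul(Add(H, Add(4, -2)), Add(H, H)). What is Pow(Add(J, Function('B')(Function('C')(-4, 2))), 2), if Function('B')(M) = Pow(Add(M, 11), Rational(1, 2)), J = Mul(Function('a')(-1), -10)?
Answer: Add(412, Mul(80, Pow(3, Rational(1, 2)))) ≈ 550.56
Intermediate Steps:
Function('a')(H) = Mul(2, H, Add(2, H)) (Function('a')(H) = Mul(Add(H, 2), Mul(2, H)) = Mul(Add(2, H), Mul(2, H)) = Mul(2, H, Add(2, H)))
J = 20 (J = Mul(Mul(2, -1, Add(2, -1)), -10) = Mul(Mul(2, -1, 1), -10) = Mul(-2, -10) = 20)
Function('B')(M) = Pow(Add(11, M), Rational(1, 2))
Pow(Add(J, Function('B')(Function('C')(-4, 2))), 2) = Pow(Add(20, Pow(Add(11, 1), Rational(1, 2))), 2) = Pow(Add(20, Pow(12, Rational(1, 2))), 2) = Pow(Add(20, Mul(2, Pow(3, Rational(1, 2)))), 2)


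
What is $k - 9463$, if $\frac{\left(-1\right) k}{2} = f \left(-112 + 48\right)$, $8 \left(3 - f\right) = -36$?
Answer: $-8503$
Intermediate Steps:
$f = \frac{15}{2}$ ($f = 3 - - \frac{9}{2} = 3 + \frac{9}{2} = \frac{15}{2} \approx 7.5$)
$k = 960$ ($k = - 2 \frac{15 \left(-112 + 48\right)}{2} = - 2 \cdot \frac{15}{2} \left(-64\right) = \left(-2\right) \left(-480\right) = 960$)
$k - 9463 = 960 - 9463 = -8503$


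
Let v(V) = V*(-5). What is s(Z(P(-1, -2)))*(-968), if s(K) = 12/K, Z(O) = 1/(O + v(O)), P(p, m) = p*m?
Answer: 92928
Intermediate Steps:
P(p, m) = m*p
v(V) = -5*V
Z(O) = -1/(4*O) (Z(O) = 1/(O - 5*O) = 1/(-4*O) = -1/(4*O))
s(Z(P(-1, -2)))*(-968) = (12/((-1/(4*((-2*(-1)))))))*(-968) = (12/((-¼/2)))*(-968) = (12/((-¼*½)))*(-968) = (12/(-⅛))*(-968) = (12*(-8))*(-968) = -96*(-968) = 92928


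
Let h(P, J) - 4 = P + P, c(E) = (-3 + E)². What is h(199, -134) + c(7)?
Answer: 418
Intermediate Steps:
h(P, J) = 4 + 2*P (h(P, J) = 4 + (P + P) = 4 + 2*P)
h(199, -134) + c(7) = (4 + 2*199) + (-3 + 7)² = (4 + 398) + 4² = 402 + 16 = 418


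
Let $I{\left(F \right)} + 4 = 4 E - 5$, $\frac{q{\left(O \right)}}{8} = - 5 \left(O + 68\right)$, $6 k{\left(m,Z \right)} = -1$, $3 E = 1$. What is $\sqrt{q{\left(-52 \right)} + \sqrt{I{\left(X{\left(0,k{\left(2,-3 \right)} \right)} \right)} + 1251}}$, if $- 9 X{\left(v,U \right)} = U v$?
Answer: $\frac{\sqrt{-5760 + 3 \sqrt{11190}}}{3} \approx 24.591 i$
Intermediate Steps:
$E = \frac{1}{3}$ ($E = \frac{1}{3} \cdot 1 = \frac{1}{3} \approx 0.33333$)
$k{\left(m,Z \right)} = - \frac{1}{6}$ ($k{\left(m,Z \right)} = \frac{1}{6} \left(-1\right) = - \frac{1}{6}$)
$q{\left(O \right)} = -2720 - 40 O$ ($q{\left(O \right)} = 8 \left(- 5 \left(O + 68\right)\right) = 8 \left(- 5 \left(68 + O\right)\right) = 8 \left(-340 - 5 O\right) = -2720 - 40 O$)
$X{\left(v,U \right)} = - \frac{U v}{9}$
$I{\left(F \right)} = - \frac{23}{3}$ ($I{\left(F \right)} = -4 + \left(4 \cdot \frac{1}{3} - 5\right) = -4 + \left(\frac{4}{3} - 5\right) = -4 - \frac{11}{3} = - \frac{23}{3}$)
$\sqrt{q{\left(-52 \right)} + \sqrt{I{\left(X{\left(0,k{\left(2,-3 \right)} \right)} \right)} + 1251}} = \sqrt{\left(-2720 - -2080\right) + \sqrt{- \frac{23}{3} + 1251}} = \sqrt{\left(-2720 + 2080\right) + \sqrt{\frac{3730}{3}}} = \sqrt{-640 + \frac{\sqrt{11190}}{3}}$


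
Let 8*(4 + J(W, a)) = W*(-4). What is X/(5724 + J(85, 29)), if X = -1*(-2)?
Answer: 4/11355 ≈ 0.00035227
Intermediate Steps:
J(W, a) = -4 - W/2 (J(W, a) = -4 + (W*(-4))/8 = -4 + (-4*W)/8 = -4 - W/2)
X = 2
X/(5724 + J(85, 29)) = 2/(5724 + (-4 - 1/2*85)) = 2/(5724 + (-4 - 85/2)) = 2/(5724 - 93/2) = 2/(11355/2) = (2/11355)*2 = 4/11355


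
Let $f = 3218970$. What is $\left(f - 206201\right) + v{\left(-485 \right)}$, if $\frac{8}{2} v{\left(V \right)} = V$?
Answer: $\frac{12050591}{4} \approx 3.0126 \cdot 10^{6}$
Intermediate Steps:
$v{\left(V \right)} = \frac{V}{4}$
$\left(f - 206201\right) + v{\left(-485 \right)} = \left(3218970 - 206201\right) + \frac{1}{4} \left(-485\right) = 3012769 - \frac{485}{4} = \frac{12050591}{4}$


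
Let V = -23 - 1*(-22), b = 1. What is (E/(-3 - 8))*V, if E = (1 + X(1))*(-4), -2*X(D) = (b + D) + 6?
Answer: 12/11 ≈ 1.0909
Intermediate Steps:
V = -1 (V = -23 + 22 = -1)
X(D) = -7/2 - D/2 (X(D) = -((1 + D) + 6)/2 = -(7 + D)/2 = -7/2 - D/2)
E = 12 (E = (1 + (-7/2 - 1/2*1))*(-4) = (1 + (-7/2 - 1/2))*(-4) = (1 - 4)*(-4) = -3*(-4) = 12)
(E/(-3 - 8))*V = (12/(-3 - 8))*(-1) = (12/(-11))*(-1) = -1/11*12*(-1) = -12/11*(-1) = 12/11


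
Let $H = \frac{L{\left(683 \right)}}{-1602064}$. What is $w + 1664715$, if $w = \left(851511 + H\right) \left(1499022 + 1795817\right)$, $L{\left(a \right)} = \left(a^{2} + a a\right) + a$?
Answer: $\frac{4494736974652864837}{1602064} \approx 2.8056 \cdot 10^{12}$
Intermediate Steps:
$L{\left(a \right)} = a + 2 a^{2}$ ($L{\left(a \right)} = \left(a^{2} + a^{2}\right) + a = 2 a^{2} + a = a + 2 a^{2}$)
$H = - \frac{933661}{1602064}$ ($H = \frac{683 \left(1 + 2 \cdot 683\right)}{-1602064} = 683 \left(1 + 1366\right) \left(- \frac{1}{1602064}\right) = 683 \cdot 1367 \left(- \frac{1}{1602064}\right) = 933661 \left(- \frac{1}{1602064}\right) = - \frac{933661}{1602064} \approx -0.58279$)
$w = \frac{4494734307672893077}{1602064}$ ($w = \left(851511 - \frac{933661}{1602064}\right) \left(1499022 + 1795817\right) = \frac{1364174185043}{1602064} \cdot 3294839 = \frac{4494734307672893077}{1602064} \approx 2.8056 \cdot 10^{12}$)
$w + 1664715 = \frac{4494734307672893077}{1602064} + 1664715 = \frac{4494736974652864837}{1602064}$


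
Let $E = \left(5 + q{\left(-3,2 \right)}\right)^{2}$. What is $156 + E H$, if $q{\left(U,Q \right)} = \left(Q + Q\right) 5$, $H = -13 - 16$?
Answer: $-17969$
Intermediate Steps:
$H = -29$
$q{\left(U,Q \right)} = 10 Q$ ($q{\left(U,Q \right)} = 2 Q 5 = 10 Q$)
$E = 625$ ($E = \left(5 + 10 \cdot 2\right)^{2} = \left(5 + 20\right)^{2} = 25^{2} = 625$)
$156 + E H = 156 + 625 \left(-29\right) = 156 - 18125 = -17969$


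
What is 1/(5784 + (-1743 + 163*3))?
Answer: 1/4530 ≈ 0.00022075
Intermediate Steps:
1/(5784 + (-1743 + 163*3)) = 1/(5784 + (-1743 + 489)) = 1/(5784 - 1254) = 1/4530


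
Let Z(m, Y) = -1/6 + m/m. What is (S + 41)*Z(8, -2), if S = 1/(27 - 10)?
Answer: 1745/51 ≈ 34.216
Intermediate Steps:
S = 1/17 ≈ 0.058824
Z(m, Y) = ⅚ (Z(m, Y) = -1*⅙ + 1 = -⅙ + 1 = ⅚)
(S + 41)*Z(8, -2) = (1/17 + 41)*(⅚) = (698/17)*(⅚) = 1745/51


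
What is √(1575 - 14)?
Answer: √1561 ≈ 39.510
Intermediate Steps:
√(1575 - 14) = √1561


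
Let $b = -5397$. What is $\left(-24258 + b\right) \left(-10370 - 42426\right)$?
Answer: $1565665380$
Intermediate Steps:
$\left(-24258 + b\right) \left(-10370 - 42426\right) = \left(-24258 - 5397\right) \left(-10370 - 42426\right) = \left(-29655\right) \left(-52796\right) = 1565665380$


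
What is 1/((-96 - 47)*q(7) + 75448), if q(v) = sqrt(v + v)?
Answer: 37724/2846057209 + 143*sqrt(14)/5692114418 ≈ 1.3349e-5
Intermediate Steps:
q(v) = sqrt(2)*sqrt(v) (q(v) = sqrt(2*v) = sqrt(2)*sqrt(v))
1/((-96 - 47)*q(7) + 75448) = 1/((-96 - 47)*(sqrt(2)*sqrt(7)) + 75448) = 1/(-143*sqrt(14) + 75448) = 1/(75448 - 143*sqrt(14))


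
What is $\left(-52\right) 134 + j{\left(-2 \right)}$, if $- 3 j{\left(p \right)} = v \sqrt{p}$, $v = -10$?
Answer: $-6968 + \frac{10 i \sqrt{2}}{3} \approx -6968.0 + 4.714 i$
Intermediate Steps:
$j{\left(p \right)} = \frac{10 \sqrt{p}}{3}$ ($j{\left(p \right)} = - \frac{\left(-10\right) \sqrt{p}}{3} = \frac{10 \sqrt{p}}{3}$)
$\left(-52\right) 134 + j{\left(-2 \right)} = \left(-52\right) 134 + \frac{10 \sqrt{-2}}{3} = -6968 + \frac{10 i \sqrt{2}}{3}$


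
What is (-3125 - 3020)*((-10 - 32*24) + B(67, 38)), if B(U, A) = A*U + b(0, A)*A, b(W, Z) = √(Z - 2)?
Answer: -12265420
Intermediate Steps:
b(W, Z) = √(-2 + Z)
B(U, A) = A*U + A*√(-2 + A) (B(U, A) = A*U + √(-2 + A)*A = A*U + A*√(-2 + A))
(-3125 - 3020)*((-10 - 32*24) + B(67, 38)) = (-3125 - 3020)*((-10 - 32*24) + 38*(67 + √(-2 + 38))) = -6145*((-10 - 768) + 38*(67 + √36)) = -6145*(-778 + 38*(67 + 6)) = -6145*(-778 + 38*73) = -6145*(-778 + 2774) = -6145*1996 = -12265420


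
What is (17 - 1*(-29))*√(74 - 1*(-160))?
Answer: 138*√26 ≈ 703.67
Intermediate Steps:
(17 - 1*(-29))*√(74 - 1*(-160)) = (17 + 29)*√(74 + 160) = 46*√234 = 46*(3*√26) = 138*√26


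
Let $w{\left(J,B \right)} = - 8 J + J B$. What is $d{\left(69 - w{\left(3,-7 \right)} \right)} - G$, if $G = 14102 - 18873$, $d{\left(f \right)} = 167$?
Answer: $4938$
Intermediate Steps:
$w{\left(J,B \right)} = - 8 J + B J$
$G = -4771$
$d{\left(69 - w{\left(3,-7 \right)} \right)} - G = 167 - -4771 = 167 + 4771 = 4938$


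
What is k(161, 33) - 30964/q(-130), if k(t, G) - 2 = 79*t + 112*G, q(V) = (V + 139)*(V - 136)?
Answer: 19666631/1197 ≈ 16430.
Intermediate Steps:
q(V) = (-136 + V)*(139 + V) (q(V) = (139 + V)*(-136 + V) = (-136 + V)*(139 + V))
k(t, G) = 2 + 79*t + 112*G (k(t, G) = 2 + (79*t + 112*G) = 2 + 79*t + 112*G)
k(161, 33) - 30964/q(-130) = (2 + 79*161 + 112*33) - 30964/(-18904 + (-130)**2 + 3*(-130)) = (2 + 12719 + 3696) - 30964/(-18904 + 16900 - 390) = 16417 - 30964/(-2394) = 16417 - 30964*(-1/2394) = 16417 + 15482/1197 = 19666631/1197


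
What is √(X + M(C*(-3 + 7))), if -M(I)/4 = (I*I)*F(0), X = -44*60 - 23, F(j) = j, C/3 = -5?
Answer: I*√2663 ≈ 51.604*I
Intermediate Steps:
C = -15 (C = 3*(-5) = -15)
X = -2663 (X = -2640 - 23 = -2663)
M(I) = 0 (M(I) = -4*I*I*0 = -4*I²*0 = -4*0 = 0)
√(X + M(C*(-3 + 7))) = √(-2663 + 0) = √(-2663) = I*√2663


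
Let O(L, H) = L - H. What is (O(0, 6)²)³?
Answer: 46656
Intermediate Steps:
(O(0, 6)²)³ = ((0 - 1*6)²)³ = ((0 - 6)²)³ = ((-6)²)³ = 36³ = 46656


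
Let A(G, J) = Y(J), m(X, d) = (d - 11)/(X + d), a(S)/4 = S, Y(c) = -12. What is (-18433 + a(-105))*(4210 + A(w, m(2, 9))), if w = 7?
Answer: -79144894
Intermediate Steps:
a(S) = 4*S
m(X, d) = (-11 + d)/(X + d)
A(G, J) = -12
(-18433 + a(-105))*(4210 + A(w, m(2, 9))) = (-18433 + 4*(-105))*(4210 - 12) = (-18433 - 420)*4198 = -18853*4198 = -79144894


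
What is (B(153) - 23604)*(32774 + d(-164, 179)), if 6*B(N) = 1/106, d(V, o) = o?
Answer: -494695148279/636 ≈ -7.7782e+8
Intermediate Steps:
B(N) = 1/636 (B(N) = (⅙)/106 = (⅙)*(1/106) = 1/636)
(B(153) - 23604)*(32774 + d(-164, 179)) = (1/636 - 23604)*(32774 + 179) = -15012143/636*32953 = -494695148279/636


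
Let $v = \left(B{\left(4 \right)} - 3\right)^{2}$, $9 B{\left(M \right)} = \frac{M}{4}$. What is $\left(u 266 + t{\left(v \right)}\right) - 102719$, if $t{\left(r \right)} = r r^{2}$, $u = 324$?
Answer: $- \frac{8478461159}{531441} \approx -15954.0$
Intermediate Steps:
$B{\left(M \right)} = \frac{M}{36}$ ($B{\left(M \right)} = \frac{M \frac{1}{4}}{9} = \frac{\frac{1}{4} M}{9} = \frac{M}{36}$)
$v = \frac{676}{81}$ ($v = \left(\frac{1}{36} \cdot 4 - 3\right)^{2} = \left(\frac{1}{9} - 3\right)^{2} = \left(- \frac{26}{9}\right)^{2} = \frac{676}{81} \approx 8.3457$)
$t{\left(r \right)} = r^{3}$
$\left(u 266 + t{\left(v \right)}\right) - 102719 = \left(324 \cdot 266 + \left(\frac{676}{81}\right)^{3}\right) - 102719 = \left(86184 + \frac{308915776}{531441}\right) - 102719 = \frac{46110626920}{531441} - 102719 = - \frac{8478461159}{531441}$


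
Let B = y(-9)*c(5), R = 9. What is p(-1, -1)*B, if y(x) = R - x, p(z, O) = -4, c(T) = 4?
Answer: -288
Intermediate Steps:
y(x) = 9 - x
B = 72 (B = (9 - 1*(-9))*4 = (9 + 9)*4 = 18*4 = 72)
p(-1, -1)*B = -4*72 = -288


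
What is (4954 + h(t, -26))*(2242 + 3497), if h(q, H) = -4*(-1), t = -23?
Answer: 28453962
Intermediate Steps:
h(q, H) = 4
(4954 + h(t, -26))*(2242 + 3497) = (4954 + 4)*(2242 + 3497) = 4958*5739 = 28453962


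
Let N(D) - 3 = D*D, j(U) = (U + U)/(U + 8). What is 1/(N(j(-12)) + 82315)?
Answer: 1/82354 ≈ 1.2143e-5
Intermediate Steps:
j(U) = 2*U/(8 + U) (j(U) = (2*U)/(8 + U) = 2*U/(8 + U))
N(D) = 3 + D² (N(D) = 3 + D*D = 3 + D²)
1/(N(j(-12)) + 82315) = 1/((3 + (2*(-12)/(8 - 12))²) + 82315) = 1/((3 + (2*(-12)/(-4))²) + 82315) = 1/((3 + (2*(-12)*(-¼))²) + 82315) = 1/((3 + 6²) + 82315) = 1/((3 + 36) + 82315) = 1/(39 + 82315) = 1/82354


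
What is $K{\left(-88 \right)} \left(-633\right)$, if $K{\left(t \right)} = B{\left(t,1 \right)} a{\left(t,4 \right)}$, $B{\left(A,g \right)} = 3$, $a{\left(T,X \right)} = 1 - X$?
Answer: $5697$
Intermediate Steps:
$K{\left(t \right)} = -9$ ($K{\left(t \right)} = 3 \left(1 - 4\right) = 3 \left(-3\right) = -9$)
$K{\left(-88 \right)} \left(-633\right) = \left(-9\right) \left(-633\right) = 5697$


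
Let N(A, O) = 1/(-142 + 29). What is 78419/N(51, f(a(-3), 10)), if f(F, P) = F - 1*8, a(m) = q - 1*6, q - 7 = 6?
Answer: -8861347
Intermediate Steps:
q = 13 (q = 7 + 6 = 13)
a(m) = 7 (a(m) = 13 - 1*6 = 13 - 6 = 7)
f(F, P) = -8 + F (f(F, P) = F - 8 = -8 + F)
N(A, O) = -1/113 (N(A, O) = 1/(-113) = -1/113)
78419/N(51, f(a(-3), 10)) = 78419/(-1/113) = 78419*(-113) = -8861347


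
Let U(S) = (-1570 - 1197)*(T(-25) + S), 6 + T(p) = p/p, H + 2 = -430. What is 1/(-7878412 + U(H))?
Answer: -1/6669233 ≈ -1.4994e-7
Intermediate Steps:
H = -432 (H = -2 - 430 = -432)
T(p) = -5 (T(p) = -6 + p/p = -6 + 1 = -5)
U(S) = 13835 - 2767*S (U(S) = (-1570 - 1197)*(-5 + S) = -2767*(-5 + S) = 13835 - 2767*S)
1/(-7878412 + U(H)) = 1/(-7878412 + (13835 - 2767*(-432))) = 1/(-7878412 + (13835 + 1195344)) = 1/(-7878412 + 1209179) = 1/(-6669233) = -1/6669233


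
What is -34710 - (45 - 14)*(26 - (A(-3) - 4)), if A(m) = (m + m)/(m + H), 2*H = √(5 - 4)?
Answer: -177828/5 ≈ -35566.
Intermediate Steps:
H = ½ (H = √(5 - 4)/2 = √1/2 = (½)*1 = ½ ≈ 0.50000)
A(m) = 2*m/(½ + m) (A(m) = (m + m)/(m + ½) = (2*m)/(½ + m) = 2*m/(½ + m))
-34710 - (45 - 14)*(26 - (A(-3) - 4)) = -34710 - (45 - 14)*(26 - (4*(-3)/(1 + 2*(-3)) - 4)) = -34710 - 31*(26 - (4*(-3)/(1 - 6) - 4)) = -34710 - 31*(26 - (4*(-3)/(-5) - 4)) = -34710 - 31*(26 - (4*(-3)*(-⅕) - 4)) = -34710 - 31*(26 - (12/5 - 4)) = -34710 - 31*(26 - 1*(-8/5)) = -34710 - 31*(26 + 8/5) = -34710 - 31*138/5 = -34710 - 1*4278/5 = -34710 - 4278/5 = -177828/5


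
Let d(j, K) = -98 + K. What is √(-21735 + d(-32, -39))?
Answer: 4*I*√1367 ≈ 147.89*I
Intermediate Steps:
√(-21735 + d(-32, -39)) = √(-21735 + (-98 - 39)) = √(-21735 - 137) = √(-21872) = 4*I*√1367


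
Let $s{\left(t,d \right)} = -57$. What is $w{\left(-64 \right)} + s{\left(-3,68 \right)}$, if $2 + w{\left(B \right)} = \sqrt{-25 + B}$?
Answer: $-59 + i \sqrt{89} \approx -59.0 + 9.434 i$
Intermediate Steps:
$w{\left(B \right)} = -2 + \sqrt{-25 + B}$
$w{\left(-64 \right)} + s{\left(-3,68 \right)} = \left(-2 + \sqrt{-25 - 64}\right) - 57 = \left(-2 + \sqrt{-89}\right) - 57 = \left(-2 + i \sqrt{89}\right) - 57 = -59 + i \sqrt{89}$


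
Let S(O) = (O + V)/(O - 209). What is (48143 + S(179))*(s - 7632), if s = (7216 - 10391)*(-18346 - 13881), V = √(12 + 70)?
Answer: 147751463045323/30 - 102313093*√82/30 ≈ 4.9250e+12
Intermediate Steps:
V = √82 ≈ 9.0554
s = 102320725 (s = -3175*(-32227) = 102320725)
S(O) = (O + √82)/(-209 + O) (S(O) = (O + √82)/(O - 209) = (O + √82)/(-209 + O))
(48143 + S(179))*(s - 7632) = (48143 + (179 + √82)/(-209 + 179))*(102320725 - 7632) = (48143 + (179 + √82)/(-30))*102313093 = (48143 - (179 + √82)/30)*102313093 = (48143 + (-179/30 - √82/30))*102313093 = (1444111/30 - √82/30)*102313093 = 147751463045323/30 - 102313093*√82/30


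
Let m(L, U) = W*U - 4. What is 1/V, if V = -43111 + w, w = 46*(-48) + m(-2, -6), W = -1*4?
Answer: -1/45299 ≈ -2.2076e-5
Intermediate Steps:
W = -4
m(L, U) = -4 - 4*U (m(L, U) = -4*U - 4 = -4 - 4*U)
w = -2188 (w = 46*(-48) + (-4 - 4*(-6)) = -2208 + (-4 + 24) = -2208 + 20 = -2188)
V = -45299 (V = -43111 - 2188 = -45299)
1/V = 1/(-45299) = -1/45299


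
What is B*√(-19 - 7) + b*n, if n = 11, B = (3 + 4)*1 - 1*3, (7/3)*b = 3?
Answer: 99/7 + 4*I*√26 ≈ 14.143 + 20.396*I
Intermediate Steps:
b = 9/7 (b = (3/7)*3 = 9/7 ≈ 1.2857)
B = 4 (B = 7*1 - 3 = 7 - 3 = 4)
B*√(-19 - 7) + b*n = 4*√(-19 - 7) + (9/7)*11 = 4*√(-26) + 99/7 = 4*(I*√26) + 99/7 = 4*I*√26 + 99/7 = 99/7 + 4*I*√26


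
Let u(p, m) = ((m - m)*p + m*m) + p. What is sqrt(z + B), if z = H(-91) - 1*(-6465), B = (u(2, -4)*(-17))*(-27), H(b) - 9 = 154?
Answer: sqrt(14890) ≈ 122.02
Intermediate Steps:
u(p, m) = p + m**2 (u(p, m) = (0*p + m**2) + p = (0 + m**2) + p = m**2 + p = p + m**2)
H(b) = 163 (H(b) = 9 + 154 = 163)
B = 8262 (B = ((2 + (-4)**2)*(-17))*(-27) = ((2 + 16)*(-17))*(-27) = (18*(-17))*(-27) = -306*(-27) = 8262)
z = 6628 (z = 163 - 1*(-6465) = 163 + 6465 = 6628)
sqrt(z + B) = sqrt(6628 + 8262) = sqrt(14890)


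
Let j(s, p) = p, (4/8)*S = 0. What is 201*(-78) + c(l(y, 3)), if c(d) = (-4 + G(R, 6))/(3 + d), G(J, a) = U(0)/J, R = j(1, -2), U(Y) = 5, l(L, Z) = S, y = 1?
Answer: -94081/6 ≈ -15680.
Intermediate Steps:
S = 0 (S = 2*0 = 0)
l(L, Z) = 0
R = -2
G(J, a) = 5/J
c(d) = -13/(2*(3 + d)) (c(d) = (-4 + 5/(-2))/(3 + d) = (-4 + 5*(-1/2))/(3 + d) = (-4 - 5/2)/(3 + d) = -13/(2*(3 + d)))
201*(-78) + c(l(y, 3)) = 201*(-78) - 13/(6 + 2*0) = -15678 - 13/(6 + 0) = -15678 - 13/6 = -94081/6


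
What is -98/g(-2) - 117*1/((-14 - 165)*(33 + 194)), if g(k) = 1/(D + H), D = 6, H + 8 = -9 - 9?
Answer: 79640797/40633 ≈ 1960.0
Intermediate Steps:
H = -26 (H = -8 + (-9 - 9) = -8 - 18 = -26)
g(k) = -1/20 (g(k) = 1/(6 - 26) = 1/(-20) = -1/20)
-98/g(-2) - 117*1/((-14 - 165)*(33 + 194)) = -98/(-1/20) - 117*1/((-14 - 165)*(33 + 194)) = -98*(-20) - 117/(227*(-179)) = 1960 - 117/(-40633) = 1960 - 117*(-1/40633) = 1960 + 117/40633 = 79640797/40633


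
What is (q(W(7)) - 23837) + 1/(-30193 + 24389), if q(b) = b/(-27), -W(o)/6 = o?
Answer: -1245068285/52236 ≈ -23835.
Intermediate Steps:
W(o) = -6*o
q(b) = -b/27 (q(b) = b*(-1/27) = -b/27)
(q(W(7)) - 23837) + 1/(-30193 + 24389) = (-(-2)*7/9 - 23837) + 1/(-30193 + 24389) = (-1/27*(-42) - 23837) + 1/(-5804) = (14/9 - 23837) - 1/5804 = -214519/9 - 1/5804 = -1245068285/52236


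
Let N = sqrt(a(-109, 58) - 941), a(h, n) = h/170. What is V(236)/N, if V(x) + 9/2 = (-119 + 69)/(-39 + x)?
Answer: 1873*I*sqrt(27213430)/63071126 ≈ 0.15492*I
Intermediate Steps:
a(h, n) = h/170 (a(h, n) = h*(1/170) = h/170)
V(x) = -9/2 - 50/(-39 + x) (V(x) = -9/2 + (-119 + 69)/(-39 + x) = -9/2 - 50/(-39 + x))
N = I*sqrt(27213430)/170 (N = sqrt((1/170)*(-109) - 941) = sqrt(-109/170 - 941) = sqrt(-160079/170) = I*sqrt(27213430)/170 ≈ 30.686*I)
V(236)/N = ((251 - 9*236)/(2*(-39 + 236)))/((I*sqrt(27213430)/170)) = ((1/2)*(251 - 2124)/197)*(-I*sqrt(27213430)/160079) = ((1/2)*(1/197)*(-1873))*(-I*sqrt(27213430)/160079) = -(-1873)*I*sqrt(27213430)/63071126 = 1873*I*sqrt(27213430)/63071126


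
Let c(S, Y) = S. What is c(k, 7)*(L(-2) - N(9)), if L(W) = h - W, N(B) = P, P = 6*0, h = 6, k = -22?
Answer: -176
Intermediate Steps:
P = 0
N(B) = 0
L(W) = 6 - W
c(k, 7)*(L(-2) - N(9)) = -22*((6 - 1*(-2)) - 1*0) = -22*((6 + 2) + 0) = -22*(8 + 0) = -22*8 = -176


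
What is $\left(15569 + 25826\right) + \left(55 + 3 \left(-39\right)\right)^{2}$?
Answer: $45239$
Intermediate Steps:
$\left(15569 + 25826\right) + \left(55 + 3 \left(-39\right)\right)^{2} = 41395 + \left(55 - 117\right)^{2} = 41395 + \left(-62\right)^{2} = 41395 + 3844 = 45239$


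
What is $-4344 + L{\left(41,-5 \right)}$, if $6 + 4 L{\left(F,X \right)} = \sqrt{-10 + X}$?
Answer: $- \frac{8691}{2} + \frac{i \sqrt{15}}{4} \approx -4345.5 + 0.96825 i$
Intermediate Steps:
$L{\left(F,X \right)} = - \frac{3}{2} + \frac{\sqrt{-10 + X}}{4}$
$-4344 + L{\left(41,-5 \right)} = -4344 - \left(\frac{3}{2} - \frac{\sqrt{-10 - 5}}{4}\right) = -4344 - \left(\frac{3}{2} - \frac{\sqrt{-15}}{4}\right) = -4344 - \left(\frac{3}{2} - \frac{i \sqrt{15}}{4}\right) = - \frac{8691}{2} + \frac{i \sqrt{15}}{4}$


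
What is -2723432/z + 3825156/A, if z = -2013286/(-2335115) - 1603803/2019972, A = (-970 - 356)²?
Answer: -627414690018441029210473/15712975388705127 ≈ -3.9930e+7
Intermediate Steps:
A = 1758276 (A = (-1326)² = 1758276)
z = 107238968549/1572288972260 (z = -2013286*(-1/2335115) - 1603803*1/2019972 = 2013286/2335115 - 534601/673324 = 107238968549/1572288972260 ≈ 0.068206)
-2723432/z + 3825156/A = -2723432/107238968549/1572288972260 + 3825156/1758276 = -2723432*1572288972260/107238968549 + 3825156*(1/1758276) = -4282022100299996320/107238968549 + 318763/146523 = -627414690018441029210473/15712975388705127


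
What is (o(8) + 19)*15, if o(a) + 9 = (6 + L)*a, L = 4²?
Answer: 2790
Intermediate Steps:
L = 16
o(a) = -9 + 22*a (o(a) = -9 + (6 + 16)*a = -9 + 22*a)
(o(8) + 19)*15 = ((-9 + 22*8) + 19)*15 = ((-9 + 176) + 19)*15 = (167 + 19)*15 = 186*15 = 2790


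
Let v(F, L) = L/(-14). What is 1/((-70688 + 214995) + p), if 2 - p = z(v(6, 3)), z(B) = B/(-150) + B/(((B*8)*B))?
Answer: 1050/151525061 ≈ 6.9295e-6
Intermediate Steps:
v(F, L) = -L/14 (v(F, L) = L*(-1/14) = -L/14)
z(B) = -B/150 + 1/(8*B) (z(B) = B*(-1/150) + B/(((8*B)*B)) = -B/150 + B/((8*B**2)) = -B/150 + B*(1/(8*B**2)) = -B/150 + 1/(8*B))
p = 2711/1050 (p = 2 - (-(-1)*3/2100 + 1/(8*((-1/14*3)))) = 2 - (-1/150*(-3/14) + 1/(8*(-3/14))) = 2 - (1/700 + (1/8)*(-14/3)) = 2 - (1/700 - 7/12) = 2 - 1*(-611/1050) = 2 + 611/1050 = 2711/1050 ≈ 2.5819)
1/((-70688 + 214995) + p) = 1/((-70688 + 214995) + 2711/1050) = 1/(144307 + 2711/1050) = 1/(151525061/1050) = 1050/151525061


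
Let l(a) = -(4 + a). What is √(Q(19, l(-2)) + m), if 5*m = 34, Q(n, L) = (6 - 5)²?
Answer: √195/5 ≈ 2.7928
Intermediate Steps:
l(a) = -4 - a
Q(n, L) = 1 (Q(n, L) = 1² = 1)
m = 34/5 (m = (⅕)*34 = 34/5 ≈ 6.8000)
√(Q(19, l(-2)) + m) = √(1 + 34/5) = √(39/5) = √195/5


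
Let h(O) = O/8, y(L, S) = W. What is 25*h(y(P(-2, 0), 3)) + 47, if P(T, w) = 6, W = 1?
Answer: 401/8 ≈ 50.125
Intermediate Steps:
y(L, S) = 1
h(O) = O/8 (h(O) = O*(⅛) = O/8)
25*h(y(P(-2, 0), 3)) + 47 = 25*((⅛)*1) + 47 = 25*(⅛) + 47 = 25/8 + 47 = 401/8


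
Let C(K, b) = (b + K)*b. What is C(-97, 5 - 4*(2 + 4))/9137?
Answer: 2204/9137 ≈ 0.24122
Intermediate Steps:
C(K, b) = b*(K + b) (C(K, b) = (K + b)*b = b*(K + b))
C(-97, 5 - 4*(2 + 4))/9137 = ((5 - 4*(2 + 4))*(-97 + (5 - 4*(2 + 4))))/9137 = ((5 - 4*6)*(-97 + (5 - 4*6)))*(1/9137) = ((5 - 24)*(-97 + (5 - 24)))*(1/9137) = -19*(-97 - 19)*(1/9137) = -19*(-116)*(1/9137) = 2204*(1/9137) = 2204/9137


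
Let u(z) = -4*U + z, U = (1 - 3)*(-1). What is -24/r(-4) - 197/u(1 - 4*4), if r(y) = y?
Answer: 335/23 ≈ 14.565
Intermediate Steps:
U = 2 (U = -2*(-1) = 2)
u(z) = -8 + z (u(z) = -4*2 + z = -8 + z)
-24/r(-4) - 197/u(1 - 4*4) = -24/(-4) - 197/(-8 + (1 - 4*4)) = -24*(-1/4) - 197/(-8 + (1 - 16)) = 6 - 197/(-8 - 15) = 6 - 197/(-23) = 6 - 197*(-1/23) = 6 + 197/23 = 335/23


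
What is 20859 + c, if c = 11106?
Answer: 31965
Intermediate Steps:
20859 + c = 20859 + 11106 = 31965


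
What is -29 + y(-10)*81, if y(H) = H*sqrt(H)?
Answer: -29 - 810*I*sqrt(10) ≈ -29.0 - 2561.4*I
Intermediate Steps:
y(H) = H**(3/2)
-29 + y(-10)*81 = -29 + (-10)**(3/2)*81 = -29 - 10*I*sqrt(10)*81 = -29 - 810*I*sqrt(10)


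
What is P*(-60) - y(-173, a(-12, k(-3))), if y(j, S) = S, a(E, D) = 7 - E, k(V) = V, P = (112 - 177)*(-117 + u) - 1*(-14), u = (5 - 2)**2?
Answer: -422059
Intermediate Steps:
u = 9 (u = 3**2 = 9)
P = 7034 (P = (112 - 177)*(-117 + 9) - 1*(-14) = -65*(-108) + 14 = 7020 + 14 = 7034)
P*(-60) - y(-173, a(-12, k(-3))) = 7034*(-60) - (7 - 1*(-12)) = -422040 - (7 + 12) = -422040 - 1*19 = -422040 - 19 = -422059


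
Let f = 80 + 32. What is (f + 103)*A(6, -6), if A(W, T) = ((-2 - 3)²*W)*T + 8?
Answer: -191780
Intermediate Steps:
A(W, T) = 8 + 25*T*W (A(W, T) = ((-5)²*W)*T + 8 = (25*W)*T + 8 = 25*T*W + 8 = 8 + 25*T*W)
f = 112
(f + 103)*A(6, -6) = (112 + 103)*(8 + 25*(-6)*6) = 215*(8 - 900) = 215*(-892) = -191780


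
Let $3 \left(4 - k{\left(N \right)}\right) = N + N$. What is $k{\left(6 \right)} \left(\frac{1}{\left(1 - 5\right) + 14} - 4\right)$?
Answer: $0$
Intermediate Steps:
$k{\left(N \right)} = 4 - \frac{2 N}{3}$ ($k{\left(N \right)} = 4 - \frac{N + N}{3} = 4 - \frac{2 N}{3}$)
$k{\left(6 \right)} \left(\frac{1}{\left(1 - 5\right) + 14} - 4\right) = \left(4 - 4\right) \left(\frac{1}{\left(1 - 5\right) + 14} - 4\right) = 0 \left(\frac{1}{-4 + 14} - 4\right) = 0 \left(\frac{1}{10} - 4\right) = 0 \left(- \frac{39}{10}\right) = 0$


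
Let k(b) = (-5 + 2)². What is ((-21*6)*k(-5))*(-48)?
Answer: 54432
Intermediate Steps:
k(b) = 9 (k(b) = (-3)² = 9)
((-21*6)*k(-5))*(-48) = (-21*6*9)*(-48) = -126*9*(-48) = -1134*(-48) = 54432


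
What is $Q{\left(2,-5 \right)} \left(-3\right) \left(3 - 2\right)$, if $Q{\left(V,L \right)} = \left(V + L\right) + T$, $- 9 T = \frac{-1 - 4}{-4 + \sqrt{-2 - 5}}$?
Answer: $\frac{641}{69} + \frac{5 i \sqrt{7}}{69} \approx 9.2899 + 0.19172 i$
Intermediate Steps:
$T = \frac{5}{9 \left(-4 + i \sqrt{7}\right)}$ ($T = - \frac{\left(-1 - 4\right) \frac{1}{-4 + \sqrt{-2 - 5}}}{9} = - \frac{\left(-5\right) \frac{1}{-4 + \sqrt{-7}}}{9} = - \frac{\left(-5\right) \frac{1}{-4 + i \sqrt{7}}}{9} = \frac{5}{9 \left(-4 + i \sqrt{7}\right)} \approx -0.096618 - 0.063907 i$)
$Q{\left(V,L \right)} = - \frac{20}{207} + L + V - \frac{5 i \sqrt{7}}{207}$ ($Q{\left(V,L \right)} = \left(V + L\right) - \left(\frac{20}{207} + \frac{5 i \sqrt{7}}{207}\right) = \left(L + V\right) - \left(\frac{20}{207} + \frac{5 i \sqrt{7}}{207}\right) = - \frac{20}{207} + L + V - \frac{5 i \sqrt{7}}{207}$)
$Q{\left(2,-5 \right)} \left(-3\right) \left(3 - 2\right) = \left(- \frac{20}{207} - 5 + 2 - \frac{5 i \sqrt{7}}{207}\right) \left(-3\right) \left(3 - 2\right) = \left(- \frac{641}{207} - \frac{5 i \sqrt{7}}{207}\right) \left(-3\right) 1 = \left(\frac{641}{69} + \frac{5 i \sqrt{7}}{69}\right) 1 = \frac{641}{69} + \frac{5 i \sqrt{7}}{69}$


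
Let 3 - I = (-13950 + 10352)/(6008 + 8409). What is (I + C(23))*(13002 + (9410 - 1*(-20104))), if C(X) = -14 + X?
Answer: 7508410632/14417 ≈ 5.2080e+5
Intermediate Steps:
I = 46849/14417 (I = 3 - (-13950 + 10352)/(6008 + 8409) = 3 - (-3598)/14417 = 3 - 1*(-3598/14417) = 3 + 3598/14417 = 46849/14417 ≈ 3.2496)
(I + C(23))*(13002 + (9410 - 1*(-20104))) = (46849/14417 + (-14 + 23))*(13002 + (9410 - 1*(-20104))) = (46849/14417 + 9)*(13002 + (9410 + 20104)) = 176602*(13002 + 29514)/14417 = (176602/14417)*42516 = 7508410632/14417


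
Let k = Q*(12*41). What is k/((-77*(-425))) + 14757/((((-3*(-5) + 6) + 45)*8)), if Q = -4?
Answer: 14602537/523600 ≈ 27.889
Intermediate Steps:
k = -1968 (k = -48*41 = -4*492 = -1968)
k/((-77*(-425))) + 14757/((((-3*(-5) + 6) + 45)*8)) = -1968/((-77*(-425))) + 14757/((((-3*(-5) + 6) + 45)*8)) = -1968/32725 + 14757/((((15 + 6) + 45)*8)) = -1968*1/32725 + 14757/(((21 + 45)*8)) = -1968/32725 + 14757/((66*8)) = -1968/32725 + 14757/528 = -1968/32725 + 14757*(1/528) = -1968/32725 + 4919/176 = 14602537/523600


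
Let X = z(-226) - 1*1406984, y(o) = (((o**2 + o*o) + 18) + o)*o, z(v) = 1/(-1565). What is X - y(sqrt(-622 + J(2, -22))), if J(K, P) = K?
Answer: -2200959661/1565 + 2444*I*sqrt(155) ≈ -1.4064e+6 + 30428.0*I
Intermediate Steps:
z(v) = -1/1565
y(o) = o*(18 + o + 2*o**2) (y(o) = (((o**2 + o**2) + 18) + o)*o = ((2*o**2 + 18) + o)*o = ((18 + 2*o**2) + o)*o = (18 + o + 2*o**2)*o = o*(18 + o + 2*o**2))
X = -2201929961/1565 (X = -1/1565 - 1*1406984 = -1/1565 - 1406984 = -2201929961/1565 ≈ -1.4070e+6)
X - y(sqrt(-622 + J(2, -22))) = -2201929961/1565 - sqrt(-622 + 2)*(18 + sqrt(-622 + 2) + 2*(sqrt(-622 + 2))**2) = -2201929961/1565 - sqrt(-620)*(18 + sqrt(-620) + 2*(sqrt(-620))**2) = -2201929961/1565 - 2*I*sqrt(155)*(18 + 2*I*sqrt(155) + 2*(2*I*sqrt(155))**2) = -2201929961/1565 - 2*I*sqrt(155)*(18 + 2*I*sqrt(155) + 2*(-620)) = -2201929961/1565 - 2*I*sqrt(155)*(18 + 2*I*sqrt(155) - 1240) = -2201929961/1565 - 2*I*sqrt(155)*(-1222 + 2*I*sqrt(155))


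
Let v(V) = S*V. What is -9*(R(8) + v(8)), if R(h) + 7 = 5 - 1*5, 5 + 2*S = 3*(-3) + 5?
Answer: 387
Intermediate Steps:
S = -9/2 (S = -5/2 + (3*(-3) + 5)/2 = -5/2 + (-9 + 5)/2 = -5/2 + (1/2)*(-4) = -5/2 - 2 = -9/2 ≈ -4.5000)
R(h) = -7 (R(h) = -7 + (5 - 1*5) = -7 + (5 - 5) = -7 + 0 = -7)
v(V) = -9*V/2
-9*(R(8) + v(8)) = -9*(-7 - 9/2*8) = -9*(-7 - 36) = -9*(-43) = 387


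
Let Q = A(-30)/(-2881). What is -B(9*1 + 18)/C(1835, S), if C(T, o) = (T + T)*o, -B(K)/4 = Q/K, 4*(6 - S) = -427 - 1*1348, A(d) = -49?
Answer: 56/36683960265 ≈ 1.5266e-9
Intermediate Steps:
Q = 49/2881 (Q = -49/(-2881) = -49*(-1/2881) = 49/2881 ≈ 0.017008)
S = 1799/4 (S = 6 - (-427 - 1*1348)/4 = 6 - (-427 - 1348)/4 = 6 - ¼*(-1775) = 6 + 1775/4 = 1799/4 ≈ 449.75)
B(K) = -196/(2881*K)
C(T, o) = 2*T*o (C(T, o) = (2*T)*o = 2*T*o)
-B(9*1 + 18)/C(1835, S) = -(-196/(2881*(9*1 + 18)))/(2*1835*(1799/4)) = -(-196/(2881*(9 + 18)))/3301165/2 = -(-196/2881/27)*2/3301165 = -(-196/2881*1/27)*2/3301165 = -(-196)*2/(77787*3301165) = -1*(-56/36683960265) = 56/36683960265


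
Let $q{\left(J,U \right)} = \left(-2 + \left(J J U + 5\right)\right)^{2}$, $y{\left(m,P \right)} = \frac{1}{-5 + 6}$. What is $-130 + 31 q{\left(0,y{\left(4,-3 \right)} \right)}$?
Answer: $149$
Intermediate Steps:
$y{\left(m,P \right)} = 1$ ($y{\left(m,P \right)} = 1^{-1} = 1$)
$q{\left(J,U \right)} = \left(3 + U J^{2}\right)^{2}$ ($q{\left(J,U \right)} = \left(-2 + \left(J^{2} U + 5\right)\right)^{2} = \left(-2 + \left(U J^{2} + 5\right)\right)^{2} = \left(-2 + \left(5 + U J^{2}\right)\right)^{2} = \left(3 + U J^{2}\right)^{2}$)
$-130 + 31 q{\left(0,y{\left(4,-3 \right)} \right)} = -130 + 31 \left(3 + 1 \cdot 0^{2}\right)^{2} = -130 + 31 \left(3 + 1 \cdot 0\right)^{2} = -130 + 31 \left(3 + 0\right)^{2} = -130 + 31 \cdot 3^{2} = -130 + 31 \cdot 9 = -130 + 279 = 149$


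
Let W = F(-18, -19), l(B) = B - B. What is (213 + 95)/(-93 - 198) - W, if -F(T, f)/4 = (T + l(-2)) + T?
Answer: -42212/291 ≈ -145.06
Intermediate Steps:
l(B) = 0
F(T, f) = -8*T (F(T, f) = -4*((T + 0) + T) = -4*(T + T) = -8*T)
W = 144 (W = -8*(-18) = 144)
(213 + 95)/(-93 - 198) - W = (213 + 95)/(-93 - 198) - 1*144 = 308/(-291) - 144 = 308*(-1/291) - 144 = -308/291 - 144 = -42212/291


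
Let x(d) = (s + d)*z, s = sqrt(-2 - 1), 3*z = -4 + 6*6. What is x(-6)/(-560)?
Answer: 4/35 - 2*I*sqrt(3)/105 ≈ 0.11429 - 0.032991*I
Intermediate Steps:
z = 32/3 (z = (-4 + 6*6)/3 = (-4 + 36)/3 = (1/3)*32 = 32/3 ≈ 10.667)
s = I*sqrt(3) (s = sqrt(-3) = I*sqrt(3) ≈ 1.732*I)
x(d) = 32*d/3 + 32*I*sqrt(3)/3 (x(d) = (I*sqrt(3) + d)*(32/3) = (d + I*sqrt(3))*(32/3) = 32*d/3 + 32*I*sqrt(3)/3)
x(-6)/(-560) = ((32/3)*(-6) + 32*I*sqrt(3)/3)/(-560) = (-64 + 32*I*sqrt(3)/3)*(-1/560) = 4/35 - 2*I*sqrt(3)/105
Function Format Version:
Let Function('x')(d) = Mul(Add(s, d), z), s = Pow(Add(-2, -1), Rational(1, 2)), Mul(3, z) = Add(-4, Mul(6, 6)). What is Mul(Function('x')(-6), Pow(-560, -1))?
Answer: Add(Rational(4, 35), Mul(Rational(-2, 105), I, Pow(3, Rational(1, 2)))) ≈ Add(0.11429, Mul(-0.032991, I))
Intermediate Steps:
z = Rational(32, 3) (z = Mul(Rational(1, 3), Add(-4, Mul(6, 6))) = Mul(Rational(1, 3), Add(-4, 36)) = Mul(Rational(1, 3), 32) = Rational(32, 3) ≈ 10.667)
s = Mul(I, Pow(3, Rational(1, 2))) (s = Pow(-3, Rational(1, 2)) = Mul(I, Pow(3, Rational(1, 2))) ≈ Mul(1.7320, I))
Function('x')(d) = Add(Mul(Rational(32, 3), d), Mul(Rational(32, 3), I, Pow(3, Rational(1, 2)))) (Function('x')(d) = Mul(Add(Mul(I, Pow(3, Rational(1, 2))), d), Rational(32, 3)) = Mul(Add(d, Mul(I, Pow(3, Rational(1, 2)))), Rational(32, 3)) = Add(Mul(Rational(32, 3), d), Mul(Rational(32, 3), I, Pow(3, Rational(1, 2)))))
Mul(Function('x')(-6), Pow(-560, -1)) = Mul(Add(Mul(Rational(32, 3), -6), Mul(Rational(32, 3), I, Pow(3, Rational(1, 2)))), Pow(-560, -1)) = Mul(Add(-64, Mul(Rational(32, 3), I, Pow(3, Rational(1, 2)))), Rational(-1, 560)) = Add(Rational(4, 35), Mul(Rational(-2, 105), I, Pow(3, Rational(1, 2))))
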